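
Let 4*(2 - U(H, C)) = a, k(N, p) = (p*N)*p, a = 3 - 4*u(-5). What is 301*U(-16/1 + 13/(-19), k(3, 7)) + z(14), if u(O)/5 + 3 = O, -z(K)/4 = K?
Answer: -46879/4 ≈ -11720.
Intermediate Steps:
z(K) = -4*K
u(O) = -15 + 5*O
a = 163 (a = 3 - 4*(-15 + 5*(-5)) = 3 - 4*(-15 - 25) = 3 - 4*(-40) = 3 + 160 = 163)
k(N, p) = N*p**2 (k(N, p) = (N*p)*p = N*p**2)
U(H, C) = -155/4 (U(H, C) = 2 - 1/4*163 = 2 - 163/4 = -155/4)
301*U(-16/1 + 13/(-19), k(3, 7)) + z(14) = 301*(-155/4) - 4*14 = -46655/4 - 56 = -46879/4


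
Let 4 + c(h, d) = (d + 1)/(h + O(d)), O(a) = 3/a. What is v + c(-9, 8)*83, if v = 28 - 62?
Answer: -10410/23 ≈ -452.61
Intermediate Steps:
c(h, d) = -4 + (1 + d)/(h + 3/d) (c(h, d) = -4 + (d + 1)/(h + 3/d) = -4 + (1 + d)/(h + 3/d))
v = -34
v + c(-9, 8)*83 = -34 + ((-12 + 8*(1 + 8 - 4*(-9)))/(3 + 8*(-9)))*83 = -34 + ((-12 + 8*(1 + 8 + 36))/(3 - 72))*83 = -34 + ((-12 + 8*45)/(-69))*83 = -34 - (-12 + 360)/69*83 = -34 - 1/69*348*83 = -34 - 116/23*83 = -34 - 9628/23 = -10410/23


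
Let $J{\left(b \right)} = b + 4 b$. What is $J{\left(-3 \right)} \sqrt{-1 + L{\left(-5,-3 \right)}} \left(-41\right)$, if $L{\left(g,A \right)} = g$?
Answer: $615 i \sqrt{6} \approx 1506.4 i$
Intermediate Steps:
$J{\left(b \right)} = 5 b$
$J{\left(-3 \right)} \sqrt{-1 + L{\left(-5,-3 \right)}} \left(-41\right) = 5 \left(-3\right) \sqrt{-1 - 5} \left(-41\right) = - 15 \sqrt{-6} \left(-41\right) = - 15 i \sqrt{6} \left(-41\right) = 615 i \sqrt{6}$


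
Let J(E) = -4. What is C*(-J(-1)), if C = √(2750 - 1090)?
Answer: 8*√415 ≈ 162.97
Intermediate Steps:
C = 2*√415 (C = √1660 = 2*√415 ≈ 40.743)
C*(-J(-1)) = (2*√415)*(-1*(-4)) = (2*√415)*4 = 8*√415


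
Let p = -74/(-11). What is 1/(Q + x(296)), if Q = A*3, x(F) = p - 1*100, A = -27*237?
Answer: -11/212193 ≈ -5.1840e-5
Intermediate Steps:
A = -6399
p = 74/11 (p = -74*(-1/11) = 74/11 ≈ 6.7273)
x(F) = -1026/11 (x(F) = 74/11 - 1*100 = 74/11 - 100 = -1026/11)
Q = -19197 (Q = -6399*3 = -19197)
1/(Q + x(296)) = 1/(-19197 - 1026/11) = 1/(-212193/11) = -11/212193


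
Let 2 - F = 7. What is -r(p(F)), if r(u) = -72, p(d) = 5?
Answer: 72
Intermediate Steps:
F = -5 (F = 2 - 1*7 = 2 - 7 = -5)
-r(p(F)) = -1*(-72) = 72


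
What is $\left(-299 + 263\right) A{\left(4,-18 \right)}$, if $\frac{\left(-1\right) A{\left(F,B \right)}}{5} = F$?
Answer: $720$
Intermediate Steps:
$A{\left(F,B \right)} = - 5 F$
$\left(-299 + 263\right) A{\left(4,-18 \right)} = \left(-299 + 263\right) \left(\left(-5\right) 4\right) = \left(-36\right) \left(-20\right) = 720$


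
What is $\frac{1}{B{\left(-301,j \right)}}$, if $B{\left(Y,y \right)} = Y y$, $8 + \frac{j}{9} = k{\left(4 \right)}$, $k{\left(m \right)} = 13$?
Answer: $- \frac{1}{13545} \approx -7.3828 \cdot 10^{-5}$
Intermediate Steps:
$j = 45$ ($j = -72 + 9 \cdot 13 = -72 + 117 = 45$)
$\frac{1}{B{\left(-301,j \right)}} = \frac{1}{\left(-301\right) 45} = \frac{1}{-13545} = - \frac{1}{13545}$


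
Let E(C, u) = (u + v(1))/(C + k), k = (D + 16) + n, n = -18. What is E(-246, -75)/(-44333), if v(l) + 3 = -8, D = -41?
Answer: -2/297959 ≈ -6.7123e-6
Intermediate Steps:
v(l) = -11 (v(l) = -3 - 8 = -11)
k = -43 (k = (-41 + 16) - 18 = -25 - 18 = -43)
E(C, u) = (-11 + u)/(-43 + C) (E(C, u) = (u - 11)/(C - 43) = (-11 + u)/(-43 + C))
E(-246, -75)/(-44333) = ((-11 - 75)/(-43 - 246))/(-44333) = (-86/(-289))*(-1/44333) = -1/289*(-86)*(-1/44333) = (86/289)*(-1/44333) = -2/297959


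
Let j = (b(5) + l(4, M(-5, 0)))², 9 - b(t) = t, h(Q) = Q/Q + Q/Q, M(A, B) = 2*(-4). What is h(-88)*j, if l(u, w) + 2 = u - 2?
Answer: 32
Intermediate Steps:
M(A, B) = -8
h(Q) = 2 (h(Q) = 1 + 1 = 2)
l(u, w) = -4 + u (l(u, w) = -2 + (u - 2) = -2 + (-2 + u) = -4 + u)
b(t) = 9 - t
j = 16 (j = ((9 - 1*5) + (-4 + 4))² = ((9 - 5) + 0)² = (4 + 0)² = 4² = 16)
h(-88)*j = 2*16 = 32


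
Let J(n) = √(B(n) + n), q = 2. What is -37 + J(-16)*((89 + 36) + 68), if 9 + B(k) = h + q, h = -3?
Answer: -37 + 193*I*√26 ≈ -37.0 + 984.11*I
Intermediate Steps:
B(k) = -10 (B(k) = -9 + (-3 + 2) = -9 - 1 = -10)
J(n) = √(-10 + n)
-37 + J(-16)*((89 + 36) + 68) = -37 + √(-10 - 16)*((89 + 36) + 68) = -37 + √(-26)*(125 + 68) = -37 + (I*√26)*193 = -37 + 193*I*√26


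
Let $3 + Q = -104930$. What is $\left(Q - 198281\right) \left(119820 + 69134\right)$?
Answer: $-57293498156$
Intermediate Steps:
$Q = -104933$ ($Q = -3 - 104930 = -104933$)
$\left(Q - 198281\right) \left(119820 + 69134\right) = \left(-104933 - 198281\right) \left(119820 + 69134\right) = \left(-303214\right) 188954 = -57293498156$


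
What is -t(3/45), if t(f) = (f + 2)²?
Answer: -961/225 ≈ -4.2711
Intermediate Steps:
t(f) = (2 + f)²
-t(3/45) = -(2 + 3/45)² = -(2 + 3*(1/45))² = -(2 + 1/15)² = -(31/15)² = -1*961/225 = -961/225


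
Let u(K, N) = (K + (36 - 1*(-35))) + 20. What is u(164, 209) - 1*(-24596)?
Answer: 24851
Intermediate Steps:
u(K, N) = 91 + K (u(K, N) = (K + (36 + 35)) + 20 = (K + 71) + 20 = (71 + K) + 20 = 91 + K)
u(164, 209) - 1*(-24596) = (91 + 164) - 1*(-24596) = 255 + 24596 = 24851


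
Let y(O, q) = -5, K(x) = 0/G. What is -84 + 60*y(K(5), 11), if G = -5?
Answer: -384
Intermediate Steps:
K(x) = 0 (K(x) = 0/(-5) = 0*(-⅕) = 0)
-84 + 60*y(K(5), 11) = -84 + 60*(-5) = -84 - 300 = -384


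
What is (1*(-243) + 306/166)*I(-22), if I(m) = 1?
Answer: -20016/83 ≈ -241.16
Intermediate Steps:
(1*(-243) + 306/166)*I(-22) = (1*(-243) + 306/166)*1 = (-243 + 306*(1/166))*1 = (-243 + 153/83)*1 = -20016/83*1 = -20016/83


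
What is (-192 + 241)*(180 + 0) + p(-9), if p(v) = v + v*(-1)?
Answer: 8820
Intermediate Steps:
p(v) = 0 (p(v) = v - v = 0)
(-192 + 241)*(180 + 0) + p(-9) = (-192 + 241)*(180 + 0) + 0 = 49*180 + 0 = 8820 + 0 = 8820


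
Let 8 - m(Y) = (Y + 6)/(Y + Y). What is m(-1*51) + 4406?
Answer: 150061/34 ≈ 4413.6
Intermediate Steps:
m(Y) = 8 - (6 + Y)/(2*Y) (m(Y) = 8 - (Y + 6)/(Y + Y) = 8 - (6 + Y)/(2*Y))
m(-1*51) + 4406 = (15/2 - 3/((-1*51))) + 4406 = (15/2 - 3/(-51)) + 4406 = (15/2 - 3*(-1/51)) + 4406 = (15/2 + 1/17) + 4406 = 257/34 + 4406 = 150061/34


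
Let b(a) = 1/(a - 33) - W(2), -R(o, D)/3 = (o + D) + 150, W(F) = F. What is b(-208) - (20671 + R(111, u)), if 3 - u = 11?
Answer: -4799275/241 ≈ -19914.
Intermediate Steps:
u = -8 (u = 3 - 1*11 = 3 - 11 = -8)
R(o, D) = -450 - 3*D - 3*o (R(o, D) = -3*((o + D) + 150) = -3*((D + o) + 150) = -3*(150 + D + o) = -450 - 3*D - 3*o)
b(a) = -2 + 1/(-33 + a) (b(a) = 1/(a - 33) - 1*2 = 1/(-33 + a) - 2 = -2 + 1/(-33 + a))
b(-208) - (20671 + R(111, u)) = (67 - 2*(-208))/(-33 - 208) - (20671 + (-450 - 3*(-8) - 3*111)) = (67 + 416)/(-241) - (20671 + (-450 + 24 - 333)) = -1/241*483 - (20671 - 759) = -483/241 - 1*19912 = -483/241 - 19912 = -4799275/241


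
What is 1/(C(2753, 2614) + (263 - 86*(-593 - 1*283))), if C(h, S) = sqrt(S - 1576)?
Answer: 75599/5715207763 - sqrt(1038)/5715207763 ≈ 1.3222e-5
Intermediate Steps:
C(h, S) = sqrt(-1576 + S)
1/(C(2753, 2614) + (263 - 86*(-593 - 1*283))) = 1/(sqrt(-1576 + 2614) + (263 - 86*(-593 - 1*283))) = 1/(sqrt(1038) + (263 - 86*(-593 - 283))) = 1/(sqrt(1038) + (263 - 86*(-876))) = 1/(sqrt(1038) + (263 + 75336)) = 1/(sqrt(1038) + 75599) = 1/(75599 + sqrt(1038))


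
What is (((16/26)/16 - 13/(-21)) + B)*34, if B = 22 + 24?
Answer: 433075/273 ≈ 1586.4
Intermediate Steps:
B = 46
(((16/26)/16 - 13/(-21)) + B)*34 = (((16/26)/16 - 13/(-21)) + 46)*34 = (((16*(1/26))*(1/16) - 13*(-1/21)) + 46)*34 = (((8/13)*(1/16) + 13/21) + 46)*34 = ((1/26 + 13/21) + 46)*34 = (359/546 + 46)*34 = (25475/546)*34 = 433075/273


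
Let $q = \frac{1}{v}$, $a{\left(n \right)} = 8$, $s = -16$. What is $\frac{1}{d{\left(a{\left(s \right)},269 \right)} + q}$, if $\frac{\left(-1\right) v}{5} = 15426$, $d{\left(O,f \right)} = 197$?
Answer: $\frac{77130}{15194609} \approx 0.0050761$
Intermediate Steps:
$v = -77130$ ($v = \left(-5\right) 15426 = -77130$)
$q = - \frac{1}{77130}$ ($q = \frac{1}{-77130} = - \frac{1}{77130} \approx -1.2965 \cdot 10^{-5}$)
$\frac{1}{d{\left(a{\left(s \right)},269 \right)} + q} = \frac{1}{197 - \frac{1}{77130}} = \frac{1}{\frac{15194609}{77130}} = \frac{77130}{15194609}$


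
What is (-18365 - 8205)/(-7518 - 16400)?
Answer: 13285/11959 ≈ 1.1109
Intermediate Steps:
(-18365 - 8205)/(-7518 - 16400) = -26570/(-23918) = -26570*(-1/23918) = 13285/11959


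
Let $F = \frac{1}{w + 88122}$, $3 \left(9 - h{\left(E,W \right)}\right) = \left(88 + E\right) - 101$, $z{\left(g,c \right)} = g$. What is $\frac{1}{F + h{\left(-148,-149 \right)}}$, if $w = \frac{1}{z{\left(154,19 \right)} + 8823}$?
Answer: $\frac{2373213585}{148721411591} \approx 0.015957$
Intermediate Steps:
$h{\left(E,W \right)} = \frac{40}{3} - \frac{E}{3}$ ($h{\left(E,W \right)} = 9 - \frac{\left(88 + E\right) - 101}{3} = 9 - \frac{-13 + E}{3} = 9 - \left(- \frac{13}{3} + \frac{E}{3}\right) = \frac{40}{3} - \frac{E}{3}$)
$w = \frac{1}{8977}$ ($w = \frac{1}{154 + 8823} = \frac{1}{8977} \approx 0.0001114$)
$F = \frac{8977}{791071195}$ ($F = \frac{1}{\frac{1}{8977} + 88122} = \frac{1}{\frac{791071195}{8977}} = \frac{8977}{791071195} \approx 1.1348 \cdot 10^{-5}$)
$\frac{1}{F + h{\left(-148,-149 \right)}} = \frac{1}{\frac{8977}{791071195} + \left(\frac{40}{3} - - \frac{148}{3}\right)} = \frac{1}{\frac{8977}{791071195} + \left(\frac{40}{3} + \frac{148}{3}\right)} = \frac{1}{\frac{8977}{791071195} + \frac{188}{3}} = \frac{1}{\frac{148721411591}{2373213585}} = \frac{2373213585}{148721411591}$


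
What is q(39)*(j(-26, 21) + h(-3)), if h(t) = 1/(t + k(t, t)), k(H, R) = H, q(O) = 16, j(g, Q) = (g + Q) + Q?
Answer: 760/3 ≈ 253.33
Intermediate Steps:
j(g, Q) = g + 2*Q (j(g, Q) = (Q + g) + Q = g + 2*Q)
h(t) = 1/(2*t) (h(t) = 1/(t + t) = 1/(2*t))
q(39)*(j(-26, 21) + h(-3)) = 16*((-26 + 2*21) + (1/2)/(-3)) = 16*((-26 + 42) + (1/2)*(-1/3)) = 16*(16 - 1/6) = 16*(95/6) = 760/3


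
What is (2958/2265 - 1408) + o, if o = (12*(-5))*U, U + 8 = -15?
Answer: -20154/755 ≈ -26.694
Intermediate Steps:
U = -23 (U = -8 - 15 = -23)
o = 1380 (o = (12*(-5))*(-23) = -60*(-23) = 1380)
(2958/2265 - 1408) + o = (2958/2265 - 1408) + 1380 = (2958*(1/2265) - 1408) + 1380 = (986/755 - 1408) + 1380 = -1062054/755 + 1380 = -20154/755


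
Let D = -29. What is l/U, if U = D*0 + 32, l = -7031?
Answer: -7031/32 ≈ -219.72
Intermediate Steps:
U = 32 (U = -29*0 + 32 = 0 + 32 = 32)
l/U = -7031/32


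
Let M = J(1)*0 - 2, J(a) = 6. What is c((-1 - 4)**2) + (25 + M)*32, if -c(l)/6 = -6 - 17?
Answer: 874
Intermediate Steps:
M = -2 (M = 6*0 - 2 = 0 - 2 = -2)
c(l) = 138 (c(l) = -6*(-6 - 17) = -6*(-23) = 138)
c((-1 - 4)**2) + (25 + M)*32 = 138 + (25 - 2)*32 = 138 + 23*32 = 138 + 736 = 874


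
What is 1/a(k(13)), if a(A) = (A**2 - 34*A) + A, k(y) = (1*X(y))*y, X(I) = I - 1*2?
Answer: 1/15730 ≈ 6.3573e-5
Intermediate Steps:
X(I) = -2 + I (X(I) = I - 2 = -2 + I)
k(y) = y*(-2 + y) (k(y) = (1*(-2 + y))*y = (-2 + y)*y = y*(-2 + y))
a(A) = A**2 - 33*A
1/a(k(13)) = 1/((13*(-2 + 13))*(-33 + 13*(-2 + 13))) = 1/((13*11)*(-33 + 13*11)) = 1/(143*(-33 + 143)) = 1/(143*110) = 1/15730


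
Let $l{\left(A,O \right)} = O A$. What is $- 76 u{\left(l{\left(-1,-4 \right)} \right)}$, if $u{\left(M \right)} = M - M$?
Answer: $0$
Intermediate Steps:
$l{\left(A,O \right)} = A O$
$u{\left(M \right)} = 0$
$- 76 u{\left(l{\left(-1,-4 \right)} \right)} = \left(-76\right) 0 = 0$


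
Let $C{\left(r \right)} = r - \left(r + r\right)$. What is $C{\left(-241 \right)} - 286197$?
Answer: $-285956$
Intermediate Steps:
$C{\left(r \right)} = - r$ ($C{\left(r \right)} = r - 2 r = - r$)
$C{\left(-241 \right)} - 286197 = \left(-1\right) \left(-241\right) - 286197 = 241 - 286197 = -285956$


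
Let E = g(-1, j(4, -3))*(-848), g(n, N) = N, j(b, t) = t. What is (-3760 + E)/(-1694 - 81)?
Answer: 1216/1775 ≈ 0.68507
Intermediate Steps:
E = 2544 (E = -3*(-848) = 2544)
(-3760 + E)/(-1694 - 81) = (-3760 + 2544)/(-1694 - 81) = -1216/(-1775) = -1216*(-1/1775) = 1216/1775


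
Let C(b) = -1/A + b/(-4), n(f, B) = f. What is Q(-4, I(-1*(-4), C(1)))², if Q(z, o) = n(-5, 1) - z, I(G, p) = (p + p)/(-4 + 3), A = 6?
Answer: 1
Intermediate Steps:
C(b) = -⅙ - b/4 (C(b) = -1/6 + b/(-4) = -1*⅙ + b*(-¼) = -⅙ - b/4)
I(G, p) = -2*p (I(G, p) = (2*p)/(-1) = (2*p)*(-1) = -2*p)
Q(z, o) = -5 - z
Q(-4, I(-1*(-4), C(1)))² = (-5 - 1*(-4))² = (-5 + 4)² = (-1)² = 1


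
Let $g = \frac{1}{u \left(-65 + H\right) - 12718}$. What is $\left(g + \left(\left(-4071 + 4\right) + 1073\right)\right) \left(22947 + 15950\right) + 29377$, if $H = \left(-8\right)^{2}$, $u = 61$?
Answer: $- \frac{1487836530636}{12779} \approx -1.1643 \cdot 10^{8}$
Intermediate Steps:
$H = 64$
$g = - \frac{1}{12779}$ ($g = \frac{1}{61 \left(-65 + 64\right) - 12718} = \frac{1}{61 \left(-1\right) - 12718} = \frac{1}{-61 - 12718} = \frac{1}{-12779} = - \frac{1}{12779} \approx -7.8253 \cdot 10^{-5}$)
$\left(g + \left(\left(-4071 + 4\right) + 1073\right)\right) \left(22947 + 15950\right) + 29377 = \left(- \frac{1}{12779} + \left(\left(-4071 + 4\right) + 1073\right)\right) \left(22947 + 15950\right) + 29377 = \left(- \frac{1}{12779} + \left(-4067 + 1073\right)\right) 38897 + 29377 = \left(- \frac{1}{12779} - 2994\right) 38897 + 29377 = \left(- \frac{38260327}{12779}\right) 38897 + 29377 = - \frac{1488211939319}{12779} + 29377 = - \frac{1487836530636}{12779}$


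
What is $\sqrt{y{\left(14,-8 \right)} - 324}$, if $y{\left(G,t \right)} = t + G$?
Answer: $i \sqrt{318} \approx 17.833 i$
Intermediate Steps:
$y{\left(G,t \right)} = G + t$
$\sqrt{y{\left(14,-8 \right)} - 324} = \sqrt{\left(14 - 8\right) - 324} = \sqrt{6 - 324} = \sqrt{-318} = i \sqrt{318}$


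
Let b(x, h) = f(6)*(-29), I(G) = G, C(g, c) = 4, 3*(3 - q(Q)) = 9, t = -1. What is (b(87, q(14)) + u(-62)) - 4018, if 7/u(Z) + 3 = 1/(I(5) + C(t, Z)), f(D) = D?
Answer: -109055/26 ≈ -4194.4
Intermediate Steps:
q(Q) = 0 (q(Q) = 3 - ⅓*9 = 3 - 3 = 0)
b(x, h) = -174 (b(x, h) = 6*(-29) = -174)
u(Z) = -63/26 (u(Z) = 7/(-3 + 1/(5 + 4)) = 7/(-3 + 1/9) = 7/(-3 + ⅑) = 7/(-26/9) = 7*(-9/26) = -63/26)
(b(87, q(14)) + u(-62)) - 4018 = (-174 - 63/26) - 4018 = -4587/26 - 4018 = -109055/26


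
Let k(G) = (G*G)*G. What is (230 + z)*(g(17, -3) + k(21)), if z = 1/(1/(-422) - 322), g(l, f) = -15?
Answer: 96322140496/45295 ≈ 2.1266e+6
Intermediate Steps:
z = -422/135885 (z = 1/(-1/422 - 322) = 1/(-135885/422) = -422/135885 ≈ -0.0031056)
k(G) = G³ (k(G) = G²*G = G³)
(230 + z)*(g(17, -3) + k(21)) = (230 - 422/135885)*(-15 + 21³) = 31253128*(-15 + 9261)/135885 = (31253128/135885)*9246 = 96322140496/45295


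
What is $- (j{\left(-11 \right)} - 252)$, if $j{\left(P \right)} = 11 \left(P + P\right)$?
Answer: $494$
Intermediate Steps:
$j{\left(P \right)} = 22 P$ ($j{\left(P \right)} = 11 \cdot 2 P = 22 P$)
$- (j{\left(-11 \right)} - 252) = - (22 \left(-11\right) - 252) = - (-242 - 252) = \left(-1\right) \left(-494\right) = 494$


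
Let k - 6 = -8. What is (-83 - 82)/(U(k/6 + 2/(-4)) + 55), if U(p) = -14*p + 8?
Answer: -495/224 ≈ -2.2098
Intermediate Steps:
k = -2 (k = 6 - 8 = -2)
U(p) = 8 - 14*p
(-83 - 82)/(U(k/6 + 2/(-4)) + 55) = (-83 - 82)/((8 - 14*(-2/6 + 2/(-4))) + 55) = -165/((8 - 14*(-2*⅙ + 2*(-¼))) + 55) = -165/((8 - 14*(-⅓ - ½)) + 55) = -165/((8 - 14*(-⅚)) + 55) = -165/((8 + 35/3) + 55) = -165/(59/3 + 55) = -165/224/3 = -165*3/224 = -495/224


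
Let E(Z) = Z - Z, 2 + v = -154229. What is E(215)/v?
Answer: 0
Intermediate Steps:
v = -154231 (v = -2 - 154229 = -154231)
E(Z) = 0
E(215)/v = 0/(-154231) = 0*(-1/154231) = 0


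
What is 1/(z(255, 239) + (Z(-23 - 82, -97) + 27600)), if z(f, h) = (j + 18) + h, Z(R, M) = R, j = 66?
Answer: 1/27818 ≈ 3.5948e-5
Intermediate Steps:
z(f, h) = 84 + h (z(f, h) = (66 + 18) + h = 84 + h)
1/(z(255, 239) + (Z(-23 - 82, -97) + 27600)) = 1/((84 + 239) + ((-23 - 82) + 27600)) = 1/(323 + (-105 + 27600)) = 1/(323 + 27495) = 1/27818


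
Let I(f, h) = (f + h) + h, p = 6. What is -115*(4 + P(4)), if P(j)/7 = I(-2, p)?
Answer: -8510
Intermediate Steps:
I(f, h) = f + 2*h
P(j) = 70 (P(j) = 7*(-2 + 2*6) = 7*(-2 + 12) = 7*10 = 70)
-115*(4 + P(4)) = -115*(4 + 70) = -115*74 = -8510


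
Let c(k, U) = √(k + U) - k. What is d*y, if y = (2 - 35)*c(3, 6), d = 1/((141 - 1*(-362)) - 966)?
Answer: 0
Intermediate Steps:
d = -1/463 (d = 1/((141 + 362) - 966) = 1/(503 - 966) = 1/(-463) = -1/463 ≈ -0.0021598)
c(k, U) = √(U + k) - k
y = 0 (y = (2 - 35)*(√(6 + 3) - 1*3) = -33*(√9 - 3) = -33*(3 - 3) = -33*0 = 0)
d*y = -1/463*0 = 0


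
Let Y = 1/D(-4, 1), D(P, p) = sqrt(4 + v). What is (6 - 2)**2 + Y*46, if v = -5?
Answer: 16 - 46*I ≈ 16.0 - 46.0*I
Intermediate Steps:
D(P, p) = I (D(P, p) = sqrt(4 - 5) = sqrt(-1) = I)
Y = -I (Y = 1/I = -I ≈ -1.0*I)
(6 - 2)**2 + Y*46 = (6 - 2)**2 - I*46 = 4**2 - 46*I = 16 - 46*I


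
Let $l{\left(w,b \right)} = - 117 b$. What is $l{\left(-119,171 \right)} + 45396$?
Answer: $25389$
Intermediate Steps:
$l{\left(-119,171 \right)} + 45396 = \left(-117\right) 171 + 45396 = -20007 + 45396 = 25389$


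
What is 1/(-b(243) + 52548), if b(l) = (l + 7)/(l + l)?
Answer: 243/12769039 ≈ 1.9030e-5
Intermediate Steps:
b(l) = (7 + l)/(2*l) (b(l) = (7 + l)/((2*l)) = (7 + l)*(1/(2*l)) = (7 + l)/(2*l))
1/(-b(243) + 52548) = 1/(-(7 + 243)/(2*243) + 52548) = 1/(-250/(2*243) + 52548) = 1/(-1*125/243 + 52548) = 1/(-125/243 + 52548) = 1/(12769039/243) = 243/12769039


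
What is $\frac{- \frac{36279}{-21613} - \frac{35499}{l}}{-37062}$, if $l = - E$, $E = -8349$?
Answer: $\frac{77391086}{1114620729849} \approx 6.9433 \cdot 10^{-5}$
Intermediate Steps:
$l = 8349$ ($l = \left(-1\right) \left(-8349\right) = 8349$)
$\frac{- \frac{36279}{-21613} - \frac{35499}{l}}{-37062} = \frac{- \frac{36279}{-21613} - \frac{35499}{8349}}{-37062} = \left(\left(-36279\right) \left(- \frac{1}{21613}\right) - \frac{11833}{2783}\right) \left(- \frac{1}{37062}\right) = \left(\frac{36279}{21613} - \frac{11833}{2783}\right) \left(- \frac{1}{37062}\right) = \left(- \frac{154782172}{60148979}\right) \left(- \frac{1}{37062}\right) = \frac{77391086}{1114620729849}$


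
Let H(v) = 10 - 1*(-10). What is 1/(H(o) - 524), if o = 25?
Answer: -1/504 ≈ -0.0019841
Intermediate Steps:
H(v) = 20 (H(v) = 10 + 10 = 20)
1/(H(o) - 524) = 1/(20 - 524) = 1/(-504) = -1/504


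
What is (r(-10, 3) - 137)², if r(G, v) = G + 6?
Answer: 19881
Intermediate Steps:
r(G, v) = 6 + G
(r(-10, 3) - 137)² = ((6 - 10) - 137)² = (-4 - 137)² = (-141)² = 19881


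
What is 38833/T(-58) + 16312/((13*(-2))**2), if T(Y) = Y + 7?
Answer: -6354799/8619 ≈ -737.30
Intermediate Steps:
T(Y) = 7 + Y
38833/T(-58) + 16312/((13*(-2))**2) = 38833/(7 - 58) + 16312/((13*(-2))**2) = 38833/(-51) + 16312/((-26)**2) = 38833*(-1/51) + 16312/676 = -38833/51 + 16312*(1/676) = -38833/51 + 4078/169 = -6354799/8619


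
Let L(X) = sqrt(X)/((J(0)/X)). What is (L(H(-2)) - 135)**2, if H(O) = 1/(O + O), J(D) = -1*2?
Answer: (2160 - I)**2/256 ≈ 18225.0 - 16.875*I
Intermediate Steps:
J(D) = -2
H(O) = 1/(2*O)
L(X) = -X**(3/2)/2 (L(X) = sqrt(X)/((-2/X)) = (-X/2)*sqrt(X) = -X**(3/2)/2)
(L(H(-2)) - 135)**2 = (-sqrt(2)*(-I*sqrt(2)/4)/4/2 - 135)**2 = (-(-I/8)/2 - 135)**2 = (-(-1)*I/16 - 135)**2 = (I/16 - 135)**2 = (-135 + I/16)**2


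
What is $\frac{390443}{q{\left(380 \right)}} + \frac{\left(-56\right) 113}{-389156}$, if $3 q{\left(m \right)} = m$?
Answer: $\frac{113958028241}{36969820} \approx 3082.5$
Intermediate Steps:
$q{\left(m \right)} = \frac{m}{3}$
$\frac{390443}{q{\left(380 \right)}} + \frac{\left(-56\right) 113}{-389156} = \frac{390443}{\frac{1}{3} \cdot 380} + \frac{\left(-56\right) 113}{-389156} = \frac{390443}{\frac{380}{3}} - - \frac{1582}{97289} = 390443 \cdot \frac{3}{380} + \frac{1582}{97289} = \frac{1171329}{380} + \frac{1582}{97289} = \frac{113958028241}{36969820}$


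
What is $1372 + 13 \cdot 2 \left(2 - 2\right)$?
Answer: $1372$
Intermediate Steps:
$1372 + 13 \cdot 2 \left(2 - 2\right) = 1372 + 13 \cdot 2 \cdot 0 = 1372 + 13 \cdot 0 = 1372 + 0 = 1372$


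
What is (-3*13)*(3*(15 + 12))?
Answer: -3159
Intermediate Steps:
(-3*13)*(3*(15 + 12)) = -117*27 = -39*81 = -3159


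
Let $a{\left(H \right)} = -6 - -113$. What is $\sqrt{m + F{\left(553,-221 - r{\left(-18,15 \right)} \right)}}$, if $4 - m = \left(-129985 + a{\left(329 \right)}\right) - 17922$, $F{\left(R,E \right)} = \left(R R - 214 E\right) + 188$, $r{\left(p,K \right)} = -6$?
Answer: $\sqrt{499811} \approx 706.97$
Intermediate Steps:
$a{\left(H \right)} = 107$ ($a{\left(H \right)} = -6 + 113 = 107$)
$F{\left(R,E \right)} = 188 + R^{2} - 214 E$ ($F{\left(R,E \right)} = \left(R^{2} - 214 E\right) + 188 = 188 + R^{2} - 214 E$)
$m = 147804$ ($m = 4 - \left(\left(-129985 + 107\right) - 17922\right) = 4 - \left(-129878 - 17922\right) = 4 - -147800 = 4 + 147800 = 147804$)
$\sqrt{m + F{\left(553,-221 - r{\left(-18,15 \right)} \right)}} = \sqrt{147804 + \left(188 + 553^{2} - 214 \left(-221 - -6\right)\right)} = \sqrt{147804 + \left(188 + 305809 - 214 \left(-221 + 6\right)\right)} = \sqrt{147804 + \left(188 + 305809 - -46010\right)} = \sqrt{147804 + \left(188 + 305809 + 46010\right)} = \sqrt{147804 + 352007} = \sqrt{499811}$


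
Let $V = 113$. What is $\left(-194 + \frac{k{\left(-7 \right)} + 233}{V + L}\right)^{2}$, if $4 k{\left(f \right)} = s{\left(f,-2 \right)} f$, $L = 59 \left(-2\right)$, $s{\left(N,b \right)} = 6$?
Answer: $\frac{227529}{4} \approx 56882.0$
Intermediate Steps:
$L = -118$
$k{\left(f \right)} = \frac{3 f}{2}$ ($k{\left(f \right)} = \frac{6 f}{4} = \frac{3 f}{2}$)
$\left(-194 + \frac{k{\left(-7 \right)} + 233}{V + L}\right)^{2} = \left(-194 + \frac{\frac{3}{2} \left(-7\right) + 233}{113 - 118}\right)^{2} = \left(-194 + \frac{- \frac{21}{2} + 233}{-5}\right)^{2} = \left(-194 + \frac{445}{2} \left(- \frac{1}{5}\right)\right)^{2} = \left(-194 - \frac{89}{2}\right)^{2} = \left(- \frac{477}{2}\right)^{2} = \frac{227529}{4}$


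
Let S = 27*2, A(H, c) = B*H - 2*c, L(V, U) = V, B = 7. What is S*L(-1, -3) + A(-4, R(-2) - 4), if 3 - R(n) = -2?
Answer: -84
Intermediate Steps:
R(n) = 5 (R(n) = 3 - 1*(-2) = 3 + 2 = 5)
A(H, c) = -2*c + 7*H (A(H, c) = 7*H - 2*c = -2*c + 7*H)
S = 54
S*L(-1, -3) + A(-4, R(-2) - 4) = 54*(-1) + (-2*(5 - 4) + 7*(-4)) = -54 + (-2*1 - 28) = -54 + (-2 - 28) = -54 - 30 = -84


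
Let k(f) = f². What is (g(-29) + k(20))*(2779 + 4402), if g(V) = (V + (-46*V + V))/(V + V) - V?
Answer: 2922667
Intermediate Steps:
g(V) = -22 - V (g(V) = (V - 45*V)/((2*V)) - V = (-44*V)*(1/(2*V)) - V = -22 - V)
(g(-29) + k(20))*(2779 + 4402) = ((-22 - 1*(-29)) + 20²)*(2779 + 4402) = ((-22 + 29) + 400)*7181 = (7 + 400)*7181 = 407*7181 = 2922667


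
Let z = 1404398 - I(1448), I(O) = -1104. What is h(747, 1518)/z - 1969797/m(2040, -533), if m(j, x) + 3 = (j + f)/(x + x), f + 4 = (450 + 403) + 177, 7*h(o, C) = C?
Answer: 1721578928753015/5135704308 ≈ 3.3522e+5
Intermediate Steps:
h(o, C) = C/7
f = 1026 (f = -4 + ((450 + 403) + 177) = -4 + (853 + 177) = -4 + 1030 = 1026)
z = 1405502 (z = 1404398 - 1*(-1104) = 1404398 + 1104 = 1405502)
m(j, x) = -3 + (1026 + j)/(2*x) (m(j, x) = -3 + (j + 1026)/(x + x) = -3 + (1026 + j)/((2*x)) = -3 + (1026 + j)*(1/(2*x)) = -3 + (1026 + j)/(2*x))
h(747, 1518)/z - 1969797/m(2040, -533) = ((⅐)*1518)/1405502 - 1969797*(-1066/(1026 + 2040 - 6*(-533))) = (1518/7)*(1/1405502) - 1969797*(-1066/(1026 + 2040 + 3198)) = 759/4919257 - 1969797/((½)*(-1/533)*6264) = 759/4919257 - 1969797/(-3132/533) = 759/4919257 - 1969797*(-533/3132) = 759/4919257 + 349967267/1044 = 1721578928753015/5135704308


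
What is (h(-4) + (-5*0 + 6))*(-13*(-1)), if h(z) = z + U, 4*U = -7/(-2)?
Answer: 299/8 ≈ 37.375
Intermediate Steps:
U = 7/8 (U = (-7/(-2))/4 = (-7*(-½))/4 = (¼)*(7/2) = 7/8 ≈ 0.87500)
h(z) = 7/8 + z (h(z) = z + 7/8 = 7/8 + z)
(h(-4) + (-5*0 + 6))*(-13*(-1)) = ((7/8 - 4) + (-5*0 + 6))*(-13*(-1)) = (-25/8 + (0 + 6))*13 = (-25/8 + 6)*13 = (23/8)*13 = 299/8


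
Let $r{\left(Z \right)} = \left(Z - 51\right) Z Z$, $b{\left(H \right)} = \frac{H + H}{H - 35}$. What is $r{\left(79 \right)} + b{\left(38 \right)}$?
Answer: $\frac{524320}{3} \approx 1.7477 \cdot 10^{5}$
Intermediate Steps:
$b{\left(H \right)} = \frac{2 H}{-35 + H}$
$r{\left(Z \right)} = Z^{2} \left(-51 + Z\right)$ ($r{\left(Z \right)} = \left(Z - 51\right) Z Z = \left(-51 + Z\right) Z Z = Z \left(-51 + Z\right) Z = Z^{2} \left(-51 + Z\right)$)
$r{\left(79 \right)} + b{\left(38 \right)} = 79^{2} \left(-51 + 79\right) + 2 \cdot 38 \frac{1}{-35 + 38} = 6241 \cdot 28 + 2 \cdot 38 \cdot \frac{1}{3} = 174748 + 2 \cdot 38 \cdot \frac{1}{3} = 174748 + \frac{76}{3} = \frac{524320}{3}$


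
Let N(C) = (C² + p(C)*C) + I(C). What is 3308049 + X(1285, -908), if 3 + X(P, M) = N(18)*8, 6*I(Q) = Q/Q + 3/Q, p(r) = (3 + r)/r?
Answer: 29797268/9 ≈ 3.3108e+6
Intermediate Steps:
p(r) = (3 + r)/r
I(Q) = ⅙ + 1/(2*Q) (I(Q) = (Q/Q + 3/Q)/6 = (1 + 3/Q)/6 = ⅙ + 1/(2*Q))
N(C) = 3 + C + C² + (3 + C)/(6*C) (N(C) = (C² + ((3 + C)/C)*C) + (3 + C)/(6*C) = (C² + (3 + C)) + (3 + C)/(6*C) = (3 + C + C²) + (3 + C)/(6*C) = 3 + C + C² + (3 + C)/(6*C))
X(P, M) = 24827/9 (X(P, M) = -3 + (19/6 + 18 + 18² + (½)/18)*8 = -3 + (19/6 + 18 + 324 + (½)*(1/18))*8 = -3 + (19/6 + 18 + 324 + 1/36)*8 = -3 + (12427/36)*8 = -3 + 24854/9 = 24827/9)
3308049 + X(1285, -908) = 3308049 + 24827/9 = 29797268/9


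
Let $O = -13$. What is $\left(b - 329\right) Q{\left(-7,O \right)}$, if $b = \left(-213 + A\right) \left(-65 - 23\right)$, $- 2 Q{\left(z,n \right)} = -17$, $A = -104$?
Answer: $\frac{468639}{2} \approx 2.3432 \cdot 10^{5}$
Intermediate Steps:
$Q{\left(z,n \right)} = \frac{17}{2}$ ($Q{\left(z,n \right)} = \left(- \frac{1}{2}\right) \left(-17\right) = \frac{17}{2}$)
$b = 27896$ ($b = \left(-213 - 104\right) \left(-65 - 23\right) = \left(-317\right) \left(-88\right) = 27896$)
$\left(b - 329\right) Q{\left(-7,O \right)} = \left(27896 - 329\right) \frac{17}{2} = 27567 \cdot \frac{17}{2} = \frac{468639}{2}$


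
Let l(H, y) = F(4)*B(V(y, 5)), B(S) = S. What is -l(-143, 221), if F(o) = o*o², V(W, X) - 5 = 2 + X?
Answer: -768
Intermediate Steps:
V(W, X) = 7 + X (V(W, X) = 5 + (2 + X) = 7 + X)
F(o) = o³
l(H, y) = 768 (l(H, y) = 4³*(7 + 5) = 64*12 = 768)
-l(-143, 221) = -1*768 = -768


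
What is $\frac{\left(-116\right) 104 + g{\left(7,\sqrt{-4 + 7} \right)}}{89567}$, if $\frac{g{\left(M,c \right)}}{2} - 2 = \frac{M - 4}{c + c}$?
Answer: $- \frac{12060}{89567} + \frac{\sqrt{3}}{89567} \approx -0.13463$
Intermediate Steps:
$g{\left(M,c \right)} = 4 + \frac{-4 + M}{c}$ ($g{\left(M,c \right)} = 4 + 2 \frac{M - 4}{c + c} = 4 + 2 \frac{-4 + M}{2 c} = 4 + \frac{-4 + M}{c}$)
$\frac{\left(-116\right) 104 + g{\left(7,\sqrt{-4 + 7} \right)}}{89567} = \frac{\left(-116\right) 104 + \frac{-4 + 7 + 4 \sqrt{-4 + 7}}{\sqrt{-4 + 7}}}{89567} = \left(-12064 + \frac{-4 + 7 + 4 \sqrt{3}}{\sqrt{3}}\right) \frac{1}{89567} = \left(-12064 + \frac{\sqrt{3}}{3} \left(3 + 4 \sqrt{3}\right)\right) \frac{1}{89567} = \left(-12064 + \frac{\sqrt{3} \left(3 + 4 \sqrt{3}\right)}{3}\right) \frac{1}{89567} = - \frac{12064}{89567} + \frac{\sqrt{3} \left(3 + 4 \sqrt{3}\right)}{268701}$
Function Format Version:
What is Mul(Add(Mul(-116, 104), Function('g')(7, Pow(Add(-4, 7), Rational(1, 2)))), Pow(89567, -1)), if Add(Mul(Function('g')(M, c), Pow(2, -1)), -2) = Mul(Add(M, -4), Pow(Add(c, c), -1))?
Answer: Add(Rational(-12060, 89567), Mul(Rational(1, 89567), Pow(3, Rational(1, 2)))) ≈ -0.13463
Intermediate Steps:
Function('g')(M, c) = Add(4, Mul(Pow(c, -1), Add(-4, M))) (Function('g')(M, c) = Add(4, Mul(2, Mul(Add(M, -4), Pow(Add(c, c), -1)))) = Add(4, Mul(2, Mul(Add(-4, M), Pow(Mul(2, c), -1)))) = Add(4, Mul(2, Mul(Add(-4, M), Mul(Rational(1, 2), Pow(c, -1))))) = Add(4, Mul(2, Mul(Rational(1, 2), Pow(c, -1), Add(-4, M)))) = Add(4, Mul(Pow(c, -1), Add(-4, M))))
Mul(Add(Mul(-116, 104), Function('g')(7, Pow(Add(-4, 7), Rational(1, 2)))), Pow(89567, -1)) = Mul(Add(Mul(-116, 104), Mul(Pow(Pow(Add(-4, 7), Rational(1, 2)), -1), Add(-4, 7, Mul(4, Pow(Add(-4, 7), Rational(1, 2)))))), Pow(89567, -1)) = Mul(Add(-12064, Mul(Pow(Pow(3, Rational(1, 2)), -1), Add(-4, 7, Mul(4, Pow(3, Rational(1, 2)))))), Rational(1, 89567)) = Mul(Add(-12064, Mul(Mul(Rational(1, 3), Pow(3, Rational(1, 2))), Add(3, Mul(4, Pow(3, Rational(1, 2)))))), Rational(1, 89567)) = Mul(Add(-12064, Mul(Rational(1, 3), Pow(3, Rational(1, 2)), Add(3, Mul(4, Pow(3, Rational(1, 2)))))), Rational(1, 89567)) = Add(Rational(-12064, 89567), Mul(Rational(1, 268701), Pow(3, Rational(1, 2)), Add(3, Mul(4, Pow(3, Rational(1, 2))))))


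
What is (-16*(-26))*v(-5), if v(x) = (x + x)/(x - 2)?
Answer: 4160/7 ≈ 594.29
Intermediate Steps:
v(x) = 2*x/(-2 + x) (v(x) = (2*x)/(-2 + x) = 2*x/(-2 + x))
(-16*(-26))*v(-5) = (-16*(-26))*(2*(-5)/(-2 - 5)) = 416*(2*(-5)/(-7)) = 416*(2*(-5)*(-1/7)) = 416*(10/7) = 4160/7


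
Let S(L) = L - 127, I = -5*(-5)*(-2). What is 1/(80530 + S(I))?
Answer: 1/80353 ≈ 1.2445e-5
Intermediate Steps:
I = -50 (I = 25*(-2) = -50)
S(L) = -127 + L
1/(80530 + S(I)) = 1/(80530 + (-127 - 50)) = 1/(80530 - 177) = 1/80353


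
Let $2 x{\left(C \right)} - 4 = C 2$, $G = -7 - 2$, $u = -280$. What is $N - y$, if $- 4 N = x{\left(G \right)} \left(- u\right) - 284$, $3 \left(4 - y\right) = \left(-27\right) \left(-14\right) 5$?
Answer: $1187$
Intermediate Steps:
$G = -9$
$x{\left(C \right)} = 2 + C$ ($x{\left(C \right)} = 2 + \frac{C 2}{2} = 2 + \frac{2 C}{2} = 2 + C$)
$y = -626$ ($y = 4 - \frac{\left(-27\right) \left(-14\right) 5}{3} = 4 - \frac{378 \cdot 5}{3} = 4 - 630 = -626$)
$N = 561$ ($N = - \frac{\left(2 - 9\right) \left(\left(-1\right) \left(-280\right)\right) - 284}{4} = - \frac{\left(-7\right) 280 - 284}{4} = - \frac{-1960 - 284}{4} = \left(- \frac{1}{4}\right) \left(-2244\right) = 561$)
$N - y = 561 - -626 = 561 + 626 = 1187$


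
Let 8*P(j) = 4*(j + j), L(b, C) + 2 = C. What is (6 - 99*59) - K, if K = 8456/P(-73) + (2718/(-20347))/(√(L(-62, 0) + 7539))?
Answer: -417499/73 + 2718*√7537/153355339 ≈ -5719.2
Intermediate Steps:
L(b, C) = -2 + C
P(j) = j (P(j) = (4*(j + j))/8 = (4*(2*j))/8 = (8*j)/8 = j)
K = -8456/73 - 2718*√7537/153355339 (K = 8456/(-73) + (2718/(-20347))/(√((-2 + 0) + 7539)) = 8456*(-1/73) + (2718*(-1/20347))/(√(-2 + 7539)) = -8456/73 - 2718*√7537/7537/20347 = -8456/73 - 2718*√7537/153355339 ≈ -115.84)
(6 - 99*59) - K = (6 - 99*59) - (-8456/73 - 2718*√7537/153355339) = (6 - 5841) + (8456/73 + 2718*√7537/153355339) = -5835 + (8456/73 + 2718*√7537/153355339) = -417499/73 + 2718*√7537/153355339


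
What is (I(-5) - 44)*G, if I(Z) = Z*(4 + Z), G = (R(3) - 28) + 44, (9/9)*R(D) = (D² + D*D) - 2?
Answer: -1248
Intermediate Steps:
R(D) = -2 + 2*D² (R(D) = (D² + D*D) - 2 = (D² + D²) - 2 = 2*D² - 2 = -2 + 2*D²)
G = 32 (G = ((-2 + 2*3²) - 28) + 44 = ((-2 + 2*9) - 28) + 44 = ((-2 + 18) - 28) + 44 = (16 - 28) + 44 = -12 + 44 = 32)
(I(-5) - 44)*G = (-5*(4 - 5) - 44)*32 = (-5*(-1) - 44)*32 = (5 - 44)*32 = -39*32 = -1248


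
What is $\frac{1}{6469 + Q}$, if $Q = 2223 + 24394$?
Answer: $\frac{1}{33086} \approx 3.0224 \cdot 10^{-5}$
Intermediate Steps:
$Q = 26617$
$\frac{1}{6469 + Q} = \frac{1}{6469 + 26617} = \frac{1}{33086}$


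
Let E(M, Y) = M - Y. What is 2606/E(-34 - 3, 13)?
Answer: -1303/25 ≈ -52.120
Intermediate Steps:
2606/E(-34 - 3, 13) = 2606/((-34 - 3) - 1*13) = 2606/(-37 - 13) = 2606/(-50) = 2606*(-1/50) = -1303/25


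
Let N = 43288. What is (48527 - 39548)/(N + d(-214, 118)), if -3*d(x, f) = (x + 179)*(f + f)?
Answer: 26937/138124 ≈ 0.19502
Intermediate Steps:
d(x, f) = -2*f*(179 + x)/3 (d(x, f) = -(x + 179)*(f + f)/3 = -(179 + x)*2*f/3 = -2*f*(179 + x)/3)
(48527 - 39548)/(N + d(-214, 118)) = (48527 - 39548)/(43288 - ⅔*118*(179 - 214)) = 8979/(43288 - ⅔*118*(-35)) = 8979/(43288 + 8260/3) = 8979/(138124/3) = 8979*(3/138124) = 26937/138124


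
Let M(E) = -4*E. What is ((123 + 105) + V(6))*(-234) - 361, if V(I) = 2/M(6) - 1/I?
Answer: -107309/2 ≈ -53655.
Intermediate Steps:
V(I) = -1/12 - 1/I (V(I) = 2/((-4*6)) - 1/I = 2/(-24) - 1/I = 2*(-1/24) - 1/I = -1/12 - 1/I)
((123 + 105) + V(6))*(-234) - 361 = ((123 + 105) + (1/12)*(-12 - 1*6)/6)*(-234) - 361 = (228 + (1/12)*(⅙)*(-12 - 6))*(-234) - 361 = (228 + (1/12)*(⅙)*(-18))*(-234) - 361 = (228 - ¼)*(-234) - 361 = (911/4)*(-234) - 361 = -106587/2 - 361 = -107309/2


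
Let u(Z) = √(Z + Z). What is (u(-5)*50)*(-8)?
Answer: -400*I*√10 ≈ -1264.9*I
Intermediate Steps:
u(Z) = √2*√Z (u(Z) = √(2*Z) = √2*√Z)
(u(-5)*50)*(-8) = ((√2*√(-5))*50)*(-8) = ((√2*(I*√5))*50)*(-8) = ((I*√10)*50)*(-8) = (50*I*√10)*(-8) = -400*I*√10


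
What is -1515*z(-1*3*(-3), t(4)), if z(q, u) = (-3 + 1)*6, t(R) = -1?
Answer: 18180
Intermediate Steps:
z(q, u) = -12 (z(q, u) = -2*6 = -12)
-1515*z(-1*3*(-3), t(4)) = -1515*(-12) = 18180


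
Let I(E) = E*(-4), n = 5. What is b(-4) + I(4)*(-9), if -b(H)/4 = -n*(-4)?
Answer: 64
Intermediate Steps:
I(E) = -4*E
b(H) = -80 (b(H) = -4*(-1*5)*(-4) = -(-20)*(-4) = -4*20 = -80)
b(-4) + I(4)*(-9) = -80 - 4*4*(-9) = -80 - 16*(-9) = -80 + 144 = 64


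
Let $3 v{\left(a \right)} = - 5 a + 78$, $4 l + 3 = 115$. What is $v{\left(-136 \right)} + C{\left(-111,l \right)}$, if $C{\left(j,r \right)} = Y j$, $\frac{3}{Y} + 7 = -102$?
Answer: $\frac{83621}{327} \approx 255.72$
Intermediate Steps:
$Y = - \frac{3}{109}$ ($Y = \frac{3}{-7 - 102} = \frac{3}{-109} = 3 \left(- \frac{1}{109}\right) = - \frac{3}{109} \approx -0.027523$)
$l = 28$ ($l = - \frac{3}{4} + \frac{1}{4} \cdot 115 = - \frac{3}{4} + \frac{115}{4} = 28$)
$v{\left(a \right)} = 26 - \frac{5 a}{3}$ ($v{\left(a \right)} = \frac{- 5 a + 78}{3} = \frac{78 - 5 a}{3} = 26 - \frac{5 a}{3}$)
$C{\left(j,r \right)} = - \frac{3 j}{109}$
$v{\left(-136 \right)} + C{\left(-111,l \right)} = \left(26 - - \frac{680}{3}\right) - - \frac{333}{109} = \left(26 + \frac{680}{3}\right) + \frac{333}{109} = \frac{758}{3} + \frac{333}{109} = \frac{83621}{327}$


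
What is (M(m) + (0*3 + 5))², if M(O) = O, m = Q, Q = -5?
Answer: 0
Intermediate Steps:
m = -5
(M(m) + (0*3 + 5))² = (-5 + (0*3 + 5))² = (-5 + (0 + 5))² = (-5 + 5)² = 0² = 0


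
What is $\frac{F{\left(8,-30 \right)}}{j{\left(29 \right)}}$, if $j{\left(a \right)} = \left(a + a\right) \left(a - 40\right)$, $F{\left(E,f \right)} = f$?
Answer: $\frac{15}{319} \approx 0.047022$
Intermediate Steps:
$j{\left(a \right)} = 2 a \left(-40 + a\right)$
$\frac{F{\left(8,-30 \right)}}{j{\left(29 \right)}} = - \frac{30}{2 \cdot 29 \left(-40 + 29\right)} = - \frac{30}{2 \cdot 29 \left(-11\right)} = - \frac{30}{-638} = \left(-30\right) \left(- \frac{1}{638}\right) = \frac{15}{319}$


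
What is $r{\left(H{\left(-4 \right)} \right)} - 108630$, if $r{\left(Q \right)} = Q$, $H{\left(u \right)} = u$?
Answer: $-108634$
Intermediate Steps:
$r{\left(H{\left(-4 \right)} \right)} - 108630 = -4 - 108630 = -108634$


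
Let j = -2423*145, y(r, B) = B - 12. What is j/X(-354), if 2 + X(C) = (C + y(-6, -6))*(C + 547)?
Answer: 351335/71798 ≈ 4.8934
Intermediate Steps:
y(r, B) = -12 + B
X(C) = -2 + (-18 + C)*(547 + C) (X(C) = -2 + (C + (-12 - 6))*(C + 547) = -2 + (C - 18)*(547 + C) = -2 + (-18 + C)*(547 + C))
j = -351335
j/X(-354) = -351335/(-9848 + (-354)**2 + 529*(-354)) = -351335/(-9848 + 125316 - 187266) = -351335/(-71798) = -351335*(-1/71798) = 351335/71798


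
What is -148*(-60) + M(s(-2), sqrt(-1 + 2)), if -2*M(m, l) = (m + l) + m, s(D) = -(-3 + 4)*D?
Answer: 17755/2 ≈ 8877.5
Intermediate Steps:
s(D) = -D
M(m, l) = -m - l/2 (M(m, l) = -((m + l) + m)/2 = -((l + m) + m)/2 = -(l + 2*m)/2 = -m - l/2)
-148*(-60) + M(s(-2), sqrt(-1 + 2)) = -148*(-60) + (-(-1)*(-2) - sqrt(-1 + 2)/2) = 8880 + (-1*2 - sqrt(1)/2) = 8880 + (-2 - 1/2*1) = 8880 + (-2 - 1/2) = 8880 - 5/2 = 17755/2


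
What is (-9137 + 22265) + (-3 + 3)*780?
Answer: 13128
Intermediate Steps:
(-9137 + 22265) + (-3 + 3)*780 = 13128 + 0*780 = 13128 + 0 = 13128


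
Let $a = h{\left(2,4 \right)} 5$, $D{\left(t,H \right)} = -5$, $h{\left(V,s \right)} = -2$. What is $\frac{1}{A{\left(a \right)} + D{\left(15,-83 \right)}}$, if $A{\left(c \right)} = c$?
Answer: $- \frac{1}{15} \approx -0.066667$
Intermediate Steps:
$a = -10$ ($a = \left(-2\right) 5 = -10$)
$\frac{1}{A{\left(a \right)} + D{\left(15,-83 \right)}} = \frac{1}{-10 - 5} = \frac{1}{-15} = - \frac{1}{15}$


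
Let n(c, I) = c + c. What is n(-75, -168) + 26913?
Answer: 26763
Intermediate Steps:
n(c, I) = 2*c
n(-75, -168) + 26913 = 2*(-75) + 26913 = -150 + 26913 = 26763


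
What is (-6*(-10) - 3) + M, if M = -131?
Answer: -74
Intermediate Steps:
(-6*(-10) - 3) + M = (-6*(-10) - 3) - 131 = (60 - 3) - 131 = 57 - 131 = -74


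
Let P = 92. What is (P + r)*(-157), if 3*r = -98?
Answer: -27946/3 ≈ -9315.3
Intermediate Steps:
r = -98/3 (r = (1/3)*(-98) = -98/3 ≈ -32.667)
(P + r)*(-157) = (92 - 98/3)*(-157) = (178/3)*(-157) = -27946/3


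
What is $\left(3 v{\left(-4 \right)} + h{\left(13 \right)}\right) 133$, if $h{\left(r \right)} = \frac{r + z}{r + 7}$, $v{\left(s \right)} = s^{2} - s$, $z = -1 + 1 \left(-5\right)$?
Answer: $\frac{160531}{20} \approx 8026.5$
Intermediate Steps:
$z = -6$ ($z = -1 - 5 = -6$)
$h{\left(r \right)} = \frac{-6 + r}{7 + r}$ ($h{\left(r \right)} = \frac{r - 6}{r + 7} = \frac{-6 + r}{7 + r}$)
$\left(3 v{\left(-4 \right)} + h{\left(13 \right)}\right) 133 = \left(3 \left(- 4 \left(-1 - 4\right)\right) + \frac{-6 + 13}{7 + 13}\right) 133 = \left(3 \left(\left(-4\right) \left(-5\right)\right) + \frac{1}{20} \cdot 7\right) 133 = \left(3 \cdot 20 + \frac{1}{20} \cdot 7\right) 133 = \left(60 + \frac{7}{20}\right) 133 = \frac{1207}{20} \cdot 133 = \frac{160531}{20}$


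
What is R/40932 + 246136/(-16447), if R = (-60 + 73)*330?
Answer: -1667380187/112201434 ≈ -14.861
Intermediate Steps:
R = 4290 (R = 13*330 = 4290)
R/40932 + 246136/(-16447) = 4290/40932 + 246136/(-16447) = 4290*(1/40932) + 246136*(-1/16447) = 715/6822 - 246136/16447 = -1667380187/112201434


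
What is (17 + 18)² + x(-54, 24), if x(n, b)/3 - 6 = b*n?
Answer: -2645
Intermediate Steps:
x(n, b) = 18 + 3*b*n (x(n, b) = 18 + 3*(b*n) = 18 + 3*b*n)
(17 + 18)² + x(-54, 24) = (17 + 18)² + (18 + 3*24*(-54)) = 35² + (18 - 3888) = 1225 - 3870 = -2645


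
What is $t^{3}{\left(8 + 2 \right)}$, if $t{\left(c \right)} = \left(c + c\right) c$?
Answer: $8000000$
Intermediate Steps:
$t{\left(c \right)} = 2 c^{2}$ ($t{\left(c \right)} = 2 c c = 2 c^{2}$)
$t^{3}{\left(8 + 2 \right)} = \left(2 \left(8 + 2\right)^{2}\right)^{3} = \left(2 \cdot 10^{2}\right)^{3} = \left(2 \cdot 100\right)^{3} = 200^{3} = 8000000$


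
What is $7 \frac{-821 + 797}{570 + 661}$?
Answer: $- \frac{168}{1231} \approx -0.13647$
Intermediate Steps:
$7 \frac{-821 + 797}{570 + 661} = 7 \left(- \frac{24}{1231}\right) = - \frac{168}{1231}$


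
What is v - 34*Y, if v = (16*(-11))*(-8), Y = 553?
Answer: -17394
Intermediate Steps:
v = 1408 (v = -176*(-8) = 1408)
v - 34*Y = 1408 - 34*553 = 1408 - 18802 = -17394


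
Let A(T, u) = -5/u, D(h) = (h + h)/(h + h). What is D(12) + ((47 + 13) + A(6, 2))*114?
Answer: 6556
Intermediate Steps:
D(h) = 1 (D(h) = (2*h)/((2*h)) = (2*h)*(1/(2*h)) = 1)
D(12) + ((47 + 13) + A(6, 2))*114 = 1 + ((47 + 13) - 5/2)*114 = 1 + (60 - 5*1/2)*114 = 1 + (60 - 5/2)*114 = 1 + (115/2)*114 = 1 + 6555 = 6556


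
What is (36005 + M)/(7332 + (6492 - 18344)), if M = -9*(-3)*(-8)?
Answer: -35789/4520 ≈ -7.9179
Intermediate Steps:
M = -216 (M = 27*(-8) = -216)
(36005 + M)/(7332 + (6492 - 18344)) = (36005 - 216)/(7332 + (6492 - 18344)) = 35789/(7332 - 11852) = 35789/(-4520) = 35789*(-1/4520) = -35789/4520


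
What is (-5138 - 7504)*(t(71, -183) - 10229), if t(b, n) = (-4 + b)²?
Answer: 72565080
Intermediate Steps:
(-5138 - 7504)*(t(71, -183) - 10229) = (-5138 - 7504)*((-4 + 71)² - 10229) = -12642*(67² - 10229) = -12642*(4489 - 10229) = -12642*(-5740) = 72565080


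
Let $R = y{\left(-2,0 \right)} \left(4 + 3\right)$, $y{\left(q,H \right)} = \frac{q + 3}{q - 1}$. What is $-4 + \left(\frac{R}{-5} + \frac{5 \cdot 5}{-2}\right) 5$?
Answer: $- \frac{385}{6} \approx -64.167$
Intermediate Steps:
$y{\left(q,H \right)} = \frac{3 + q}{-1 + q}$
$R = - \frac{7}{3}$ ($R = \frac{3 - 2}{-1 - 2} \left(4 + 3\right) = \frac{1}{-3} \cdot 1 \cdot 7 = \left(- \frac{1}{3}\right) 1 \cdot 7 = \left(- \frac{1}{3}\right) 7 = - \frac{7}{3} \approx -2.3333$)
$-4 + \left(\frac{R}{-5} + \frac{5 \cdot 5}{-2}\right) 5 = -4 + \left(- \frac{7}{3 \left(-5\right)} + \frac{5 \cdot 5}{-2}\right) 5 = -4 + \left(\left(- \frac{7}{3}\right) \left(- \frac{1}{5}\right) + 25 \left(- \frac{1}{2}\right)\right) 5 = -4 + \left(\frac{7}{15} - \frac{25}{2}\right) 5 = -4 - \frac{361}{6} = - \frac{385}{6}$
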